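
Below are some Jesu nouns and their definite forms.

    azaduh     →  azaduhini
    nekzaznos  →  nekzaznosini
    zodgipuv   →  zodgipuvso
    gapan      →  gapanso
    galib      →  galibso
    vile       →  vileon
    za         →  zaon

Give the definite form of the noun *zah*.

The suffix is conditioned by the final sound: -ini when the stem ends in a voiceless consonant (*azaduh*, *nekzaznos*); -so when the stem ends in a voiced consonant (*zodgipuv*, *gapan*, *galib*); -on when the stem ends in a vowel (*vile*, *za*).
The final sound of *zah* is /h/, which is a voiceless consonant, so the suffix is -ini, giving *zahini*.

zahini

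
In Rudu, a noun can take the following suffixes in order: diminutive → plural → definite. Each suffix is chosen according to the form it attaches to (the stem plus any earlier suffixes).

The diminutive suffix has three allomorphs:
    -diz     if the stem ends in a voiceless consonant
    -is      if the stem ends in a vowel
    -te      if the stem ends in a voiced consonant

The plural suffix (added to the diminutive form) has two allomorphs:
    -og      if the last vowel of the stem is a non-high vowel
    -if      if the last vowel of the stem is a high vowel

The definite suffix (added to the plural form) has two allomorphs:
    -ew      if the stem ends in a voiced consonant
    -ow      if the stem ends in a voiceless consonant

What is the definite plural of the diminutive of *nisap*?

The final sound of *nisap* is /p/, which is a voiceless consonant, so the diminutive suffix is -diz, giving *nisapdiz*.
The diminutive form *nisapdiz* — last vowel /i/ (a high vowel) → -if → *nisapdizif*.
Since the final consonant of the plural form *nisapdizif* is /f/ (voiceless), it takes -ow, giving *nisapdizifow*.

nisapdizifow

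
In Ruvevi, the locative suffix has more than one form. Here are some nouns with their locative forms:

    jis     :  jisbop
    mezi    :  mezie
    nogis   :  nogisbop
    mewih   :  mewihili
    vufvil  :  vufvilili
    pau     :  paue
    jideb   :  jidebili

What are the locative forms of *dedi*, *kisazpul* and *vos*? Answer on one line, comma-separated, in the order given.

The suffix is conditioned by the final sound: -bop when the stem ends in a sibilant (*jis*, *nogis*); -ili when the stem ends in a non-sibilant consonant (*mewih*, *vufvil*, *jideb*); -e when the stem ends in a vowel (*mezi*, *pau*).
Since the final sound of *dedi* is /i/ (a vowel), it takes -e, giving *dedie*.
*kisazpul*: final sound = /l/, a non-sibilant consonant → -ili → *kisazpulili*.
Since the final sound of *vos* is /s/ (a sibilant), it takes -bop, giving *vosbop*.

dedie, kisazpulili, vosbop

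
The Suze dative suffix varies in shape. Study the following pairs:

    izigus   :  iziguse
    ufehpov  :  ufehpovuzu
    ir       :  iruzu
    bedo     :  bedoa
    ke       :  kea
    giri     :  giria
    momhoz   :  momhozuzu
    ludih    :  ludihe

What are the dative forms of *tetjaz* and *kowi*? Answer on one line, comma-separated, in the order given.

tetjazuzu, kowia

Looking at the final sound of each stem: -e when the stem ends in a voiceless consonant (*izigus*, *ludih*); -uzu when the stem ends in a voiced consonant (*ufehpov*, *ir*, *momhoz*); -a when the stem ends in a vowel (*bedo*, *ke*, *giri*).
The final sound of *tetjaz* is /z/, which is a voiced consonant, so the suffix is -uzu, giving *tetjazuzu*.
Since the final sound of *kowi* is /i/ (a vowel), it takes -a, giving *kowia*.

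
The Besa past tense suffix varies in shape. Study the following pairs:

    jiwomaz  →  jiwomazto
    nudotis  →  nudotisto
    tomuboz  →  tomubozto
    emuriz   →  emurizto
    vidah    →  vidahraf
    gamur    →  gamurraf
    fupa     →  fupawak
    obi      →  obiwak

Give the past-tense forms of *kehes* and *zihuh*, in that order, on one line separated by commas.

Looking at the final sound of each stem: -to when the stem ends in a sibilant (*jiwomaz*, *nudotis*, *tomuboz*, *emuriz*); -raf when the stem ends in a non-sibilant consonant (*vidah*, *gamur*); -wak when the stem ends in a vowel (*fupa*, *obi*).
*kehes*: final sound = /s/, a sibilant → -to → *kehesto*.
*zihuh* — final sound /h/ (a non-sibilant consonant) → -raf → *zihuhraf*.

kehesto, zihuhraf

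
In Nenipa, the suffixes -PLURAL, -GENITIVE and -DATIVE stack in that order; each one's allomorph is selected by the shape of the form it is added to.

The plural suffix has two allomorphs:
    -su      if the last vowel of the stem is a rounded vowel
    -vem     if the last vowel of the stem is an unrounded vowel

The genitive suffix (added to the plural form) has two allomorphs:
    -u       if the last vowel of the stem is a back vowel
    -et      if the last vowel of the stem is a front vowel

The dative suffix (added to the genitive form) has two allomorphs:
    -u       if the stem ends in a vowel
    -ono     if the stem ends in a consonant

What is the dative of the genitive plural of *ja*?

*ja*: last vowel = /a/, an unrounded vowel → -vem → *javem*.
The last vowel of the plural form *javem* is /e/, which is a front vowel, so the genitive suffix is -et, giving *javemet*.
The genitive form *javemet*: final sound = /t/, a consonant → -ono → *javemetono*.

javemetono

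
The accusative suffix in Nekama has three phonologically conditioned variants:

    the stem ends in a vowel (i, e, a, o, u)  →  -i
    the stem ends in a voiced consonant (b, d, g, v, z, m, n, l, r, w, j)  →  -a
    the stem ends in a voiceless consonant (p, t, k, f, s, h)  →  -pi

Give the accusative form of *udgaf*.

udgafpi

Since the final sound of *udgaf* is /f/ (a voiceless consonant), it takes -pi, giving *udgafpi*.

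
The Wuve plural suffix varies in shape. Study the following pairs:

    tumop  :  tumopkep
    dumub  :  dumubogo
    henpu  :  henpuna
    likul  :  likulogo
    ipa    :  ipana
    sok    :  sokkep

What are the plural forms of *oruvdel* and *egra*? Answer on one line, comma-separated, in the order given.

oruvdelogo, egrana

The suffix is conditioned by the final sound: -kep when the stem ends in a voiceless consonant (*tumop*, *sok*); -ogo when the stem ends in a voiced consonant (*dumub*, *likul*); -na when the stem ends in a vowel (*henpu*, *ipa*).
*oruvdel*: final sound = /l/, a voiced consonant → -ogo → *oruvdelogo*.
The final sound of *egra* is /a/, which is a vowel, so the suffix is -na, giving *egrana*.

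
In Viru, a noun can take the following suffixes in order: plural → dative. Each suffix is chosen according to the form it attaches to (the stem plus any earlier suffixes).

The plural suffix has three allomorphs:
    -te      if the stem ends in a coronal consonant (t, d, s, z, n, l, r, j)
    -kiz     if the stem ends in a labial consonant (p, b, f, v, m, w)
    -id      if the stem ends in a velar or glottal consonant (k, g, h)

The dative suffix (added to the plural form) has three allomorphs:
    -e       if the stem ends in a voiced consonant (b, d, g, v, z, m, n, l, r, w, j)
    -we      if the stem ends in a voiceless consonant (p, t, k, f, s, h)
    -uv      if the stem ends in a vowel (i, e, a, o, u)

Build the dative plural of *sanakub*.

sanakubkize

*sanakub* — final consonant /b/ (labial) → -kiz → *sanakubkiz*.
Since the final sound of the plural form *sanakubkiz* is /z/ (a voiced consonant), it takes -e, giving *sanakubkize*.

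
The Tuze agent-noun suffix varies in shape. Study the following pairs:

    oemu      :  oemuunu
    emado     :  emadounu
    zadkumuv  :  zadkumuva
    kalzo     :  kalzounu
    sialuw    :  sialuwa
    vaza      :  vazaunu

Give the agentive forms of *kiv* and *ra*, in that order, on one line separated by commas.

kiva, raunu

Looking at the final sound of each stem: -a when the stem ends in a consonant (*zadkumuv*, *sialuw*); -unu when the stem ends in a vowel (*oemu*, *emado*, *kalzo*, *vaza*).
*kiv*: final sound = /v/, a consonant → -a → *kiva*.
The final sound of *ra* is /a/, which is a vowel, so the suffix is -unu, giving *raunu*.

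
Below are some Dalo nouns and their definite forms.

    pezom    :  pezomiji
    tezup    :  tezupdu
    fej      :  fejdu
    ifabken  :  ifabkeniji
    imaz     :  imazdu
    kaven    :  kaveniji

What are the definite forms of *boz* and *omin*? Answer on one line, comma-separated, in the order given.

bozdu, ominiji

The alternation tracks the final consonant of the stem — -iji when the stem ends in a nasal (*pezom*, *ifabken*, *kaven*); -du when the stem ends in a non-nasal consonant (*tezup*, *fej*, *imaz*).
*boz* — final consonant /z/ (non-nasal) → -du → *bozdu*.
The final consonant of *omin* is /n/, which is a nasal, so the suffix is -iji, giving *ominiji*.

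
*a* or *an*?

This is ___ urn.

The indefinite article is chosen by the initial *sound* of the following word, not its spelling.
*urn* begins with the sound /ɜr/ (u pronounced /ɜr/) — a vowel sound.
So the article is *an*: This is an urn.

an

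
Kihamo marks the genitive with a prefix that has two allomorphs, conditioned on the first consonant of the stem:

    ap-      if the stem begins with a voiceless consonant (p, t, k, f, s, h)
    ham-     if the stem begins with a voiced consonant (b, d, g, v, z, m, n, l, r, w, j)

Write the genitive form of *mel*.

*mel* — first consonant /m/ (voiced) → ham- → *hammel*.

hammel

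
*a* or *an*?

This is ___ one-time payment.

a

The indefinite article is chosen by the initial *sound* of the following word, not its spelling.
*one-time* begins with the sound /wʌ/ (*one* pronounced /wʌn/) — a consonant sound.
So the article is *a*: This is a one-time payment.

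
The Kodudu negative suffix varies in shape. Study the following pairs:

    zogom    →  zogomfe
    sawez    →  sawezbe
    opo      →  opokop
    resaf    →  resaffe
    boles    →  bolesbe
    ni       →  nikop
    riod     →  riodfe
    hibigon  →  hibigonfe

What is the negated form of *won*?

wonfe

The alternation tracks the final sound of the stem — -be when the stem ends in a sibilant (*sawez*, *boles*); -fe when the stem ends in a non-sibilant consonant (*zogom*, *resaf*, *riod*, *hibigon*); -kop when the stem ends in a vowel (*opo*, *ni*).
*won* — final sound /n/ (a non-sibilant consonant) → -fe → *wonfe*.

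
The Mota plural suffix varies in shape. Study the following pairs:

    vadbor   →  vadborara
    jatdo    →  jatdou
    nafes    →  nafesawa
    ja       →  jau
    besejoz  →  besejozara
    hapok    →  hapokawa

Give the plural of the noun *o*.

ou

The suffix is conditioned by the final sound: -awa when the stem ends in a voiceless consonant (*nafes*, *hapok*); -ara when the stem ends in a voiced consonant (*vadbor*, *besejoz*); -u when the stem ends in a vowel (*jatdo*, *ja*).
*o*: final sound = /o/, a vowel → -u → *ou*.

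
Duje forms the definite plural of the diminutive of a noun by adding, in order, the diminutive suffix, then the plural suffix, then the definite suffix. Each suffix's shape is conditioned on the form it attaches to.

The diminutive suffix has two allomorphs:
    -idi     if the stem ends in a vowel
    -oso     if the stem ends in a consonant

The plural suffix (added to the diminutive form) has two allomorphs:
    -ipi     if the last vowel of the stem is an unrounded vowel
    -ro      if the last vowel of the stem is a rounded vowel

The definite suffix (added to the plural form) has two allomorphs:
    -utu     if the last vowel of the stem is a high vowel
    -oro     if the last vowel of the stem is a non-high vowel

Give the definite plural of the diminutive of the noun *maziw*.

maziwosorooro

Since the final sound of *maziw* is /w/ (a consonant), it takes -oso, giving *maziwoso*.
The diminutive form *maziwoso* — last vowel /o/ (a rounded vowel) → -ro → *maziwosoro*.
The plural form *maziwosoro*: last vowel = /o/, a non-high vowel → -oro → *maziwosorooro*.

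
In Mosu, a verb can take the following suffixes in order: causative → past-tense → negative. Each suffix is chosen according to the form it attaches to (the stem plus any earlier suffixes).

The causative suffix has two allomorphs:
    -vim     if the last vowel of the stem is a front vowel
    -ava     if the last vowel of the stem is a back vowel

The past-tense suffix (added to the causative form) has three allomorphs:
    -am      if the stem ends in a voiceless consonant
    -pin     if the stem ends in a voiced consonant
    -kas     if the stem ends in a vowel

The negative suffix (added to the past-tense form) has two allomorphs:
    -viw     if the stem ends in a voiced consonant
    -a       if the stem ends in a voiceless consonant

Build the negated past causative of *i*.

Since the last vowel of *i* is /i/ (a front vowel), it takes -vim, giving *ivim*.
Since the final sound of the causative form *ivim* is /m/ (a voiced consonant), it takes -pin, giving *ivimpin*.
The past-tense form *ivimpin*: final consonant = /n/, voiced → -viw → *ivimpinviw*.

ivimpinviw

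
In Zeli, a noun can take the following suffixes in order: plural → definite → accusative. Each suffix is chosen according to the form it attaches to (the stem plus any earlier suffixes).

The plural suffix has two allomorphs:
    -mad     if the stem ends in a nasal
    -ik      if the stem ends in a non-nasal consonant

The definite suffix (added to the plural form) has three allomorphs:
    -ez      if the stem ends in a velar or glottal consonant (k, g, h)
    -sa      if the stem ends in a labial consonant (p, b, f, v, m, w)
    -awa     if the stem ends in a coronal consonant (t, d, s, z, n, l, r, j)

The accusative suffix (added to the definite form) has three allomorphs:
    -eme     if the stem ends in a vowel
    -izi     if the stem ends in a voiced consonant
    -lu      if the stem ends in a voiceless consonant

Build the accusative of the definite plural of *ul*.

*ul* — final consonant /l/ (non-nasal) → -ik → *ulik*.
The plural form *ulik*: final consonant = /k/, velar/glottal → -ez → *ulikez*.
Since the final sound of the definite form *ulikez* is /z/ (a voiced consonant), it takes -izi, giving *ulikezizi*.

ulikezizi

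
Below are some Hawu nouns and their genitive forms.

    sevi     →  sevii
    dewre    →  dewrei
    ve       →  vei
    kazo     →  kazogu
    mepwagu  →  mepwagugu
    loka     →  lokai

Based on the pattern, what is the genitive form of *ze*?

Looking at the last vowel of each stem: -gu when the last vowel of the stem is a rounded vowel (*kazo*, *mepwagu*); -i when the last vowel of the stem is an unrounded vowel (*sevi*, *dewre*, *ve*, *loka*).
*ze* — last vowel /e/ (an unrounded vowel) → -i → *zei*.

zei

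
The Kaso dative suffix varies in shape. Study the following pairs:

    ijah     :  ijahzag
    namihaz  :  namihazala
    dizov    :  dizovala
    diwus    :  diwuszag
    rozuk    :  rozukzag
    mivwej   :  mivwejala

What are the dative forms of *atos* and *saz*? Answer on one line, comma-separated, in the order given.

atoszag, sazala

Looking at the final consonant of each stem: -zag when the stem ends in a voiceless consonant (*ijah*, *diwus*, *rozuk*); -ala when the stem ends in a voiced consonant (*namihaz*, *dizov*, *mivwej*).
*atos* — final consonant /s/ (voiceless) → -zag → *atoszag*.
Since the final consonant of *saz* is /z/ (voiced), it takes -ala, giving *sazala*.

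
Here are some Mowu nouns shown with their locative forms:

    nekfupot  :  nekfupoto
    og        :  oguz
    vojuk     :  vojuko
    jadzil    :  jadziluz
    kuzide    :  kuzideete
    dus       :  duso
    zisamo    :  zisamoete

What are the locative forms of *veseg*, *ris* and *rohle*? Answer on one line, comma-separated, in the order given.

The pattern is voicing of the final sound: -o when the stem ends in a voiceless consonant (*nekfupot*, *vojuk*, *dus*); -uz when the stem ends in a voiced consonant (*og*, *jadzil*); -ete when the stem ends in a vowel (*kuzide*, *zisamo*).
*veseg*: final sound = /g/, a voiced consonant → -uz → *veseguz*.
The final sound of *ris* is /s/, which is a voiceless consonant, so the suffix is -o, giving *riso*.
*rohle*: final sound = /e/, a vowel → -ete → *rohleete*.

veseguz, riso, rohleete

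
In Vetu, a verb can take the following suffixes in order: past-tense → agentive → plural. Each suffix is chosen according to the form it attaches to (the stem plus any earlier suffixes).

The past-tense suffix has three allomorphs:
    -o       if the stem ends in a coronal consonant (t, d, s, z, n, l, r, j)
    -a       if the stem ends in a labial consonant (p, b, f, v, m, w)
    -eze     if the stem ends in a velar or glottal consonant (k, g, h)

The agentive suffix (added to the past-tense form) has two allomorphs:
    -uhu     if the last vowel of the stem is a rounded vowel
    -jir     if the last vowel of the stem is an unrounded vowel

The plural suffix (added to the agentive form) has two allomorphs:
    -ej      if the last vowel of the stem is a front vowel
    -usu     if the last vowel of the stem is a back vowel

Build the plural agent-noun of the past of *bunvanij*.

The final consonant of *bunvanij* is /j/, which is coronal, so the past-tense suffix is -o, giving *bunvanijo*.
The past-tense form *bunvanijo*: last vowel = /o/, a rounded vowel → -uhu → *bunvanijouhu*.
The agentive form *bunvanijouhu*: last vowel = /u/, a back vowel → -usu → *bunvanijouhuusu*.

bunvanijouhuusu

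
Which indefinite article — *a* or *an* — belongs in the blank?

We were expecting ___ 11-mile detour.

The indefinite article is chosen by the initial *sound* of the following word, not its spelling.
The number *11* is spoken "eleven", beginning with /ɪˈlɛvən/ — a vowel sound.
So the article is *an*: We were expecting an 11-mile detour.

an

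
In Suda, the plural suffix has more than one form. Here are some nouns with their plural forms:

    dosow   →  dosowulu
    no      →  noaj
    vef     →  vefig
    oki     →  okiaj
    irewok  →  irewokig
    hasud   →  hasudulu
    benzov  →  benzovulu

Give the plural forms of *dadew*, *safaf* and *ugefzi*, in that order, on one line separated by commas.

Looking at the final sound of each stem: -ig when the stem ends in a voiceless consonant (*vef*, *irewok*); -ulu when the stem ends in a voiced consonant (*dosow*, *hasud*, *benzov*); -aj when the stem ends in a vowel (*no*, *oki*).
*dadew*: final sound = /w/, a voiced consonant → -ulu → *dadewulu*.
The final sound of *safaf* is /f/, which is a voiceless consonant, so the suffix is -ig, giving *safafig*.
Since the final sound of *ugefzi* is /i/ (a vowel), it takes -aj, giving *ugefziaj*.

dadewulu, safafig, ugefziaj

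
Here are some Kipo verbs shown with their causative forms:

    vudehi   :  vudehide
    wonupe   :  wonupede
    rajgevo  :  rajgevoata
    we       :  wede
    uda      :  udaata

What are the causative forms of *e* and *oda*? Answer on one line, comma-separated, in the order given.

ede, odaata

The pattern is front/back vowel harmony: -de when the last vowel of the stem is a front vowel (*vudehi*, *wonupe*, *we*); -ata when the last vowel of the stem is a back vowel (*rajgevo*, *uda*).
The last vowel of *e* is /e/, which is a front vowel, so the suffix is -de, giving *ede*.
The last vowel of *oda* is /a/, which is a back vowel, so the suffix is -ata, giving *odaata*.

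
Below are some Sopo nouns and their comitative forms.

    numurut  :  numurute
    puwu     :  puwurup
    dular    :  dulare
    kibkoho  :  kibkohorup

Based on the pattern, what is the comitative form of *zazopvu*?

zazopvurup

Looking at the final sound of each stem: -e when the stem ends in a consonant (*numurut*, *dular*); -rup when the stem ends in a vowel (*puwu*, *kibkoho*).
*zazopvu* — final sound /u/ (a vowel) → -rup → *zazopvurup*.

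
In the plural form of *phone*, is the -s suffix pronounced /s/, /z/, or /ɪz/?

/z/

The stem *phone* ends in a voiced non-sibilant sound.
The plural suffix surfaces as /ɪz/ after sibilants, /s/ after other voiceless consonants, and /z/ after other voiced sounds.
So the plural -s on *phone* is pronounced /z/.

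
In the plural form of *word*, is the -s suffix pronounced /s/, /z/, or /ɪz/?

The stem *word* ends in a voiced non-sibilant sound.
The plural suffix surfaces as /ɪz/ after sibilants, /s/ after other voiceless consonants, and /z/ after other voiced sounds.
So the plural -s on *word* is pronounced /z/.

/z/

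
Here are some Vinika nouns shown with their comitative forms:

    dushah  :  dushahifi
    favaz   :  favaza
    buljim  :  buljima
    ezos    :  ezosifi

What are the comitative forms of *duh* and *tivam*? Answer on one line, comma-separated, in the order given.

The alternation tracks the final consonant of the stem — -ifi when the stem ends in a voiceless consonant (*dushah*, *ezos*); -a when the stem ends in a voiced consonant (*favaz*, *buljim*).
*duh*: final consonant = /h/, voiceless → -ifi → *duhifi*.
Since the final consonant of *tivam* is /m/ (voiced), it takes -a, giving *tivama*.

duhifi, tivama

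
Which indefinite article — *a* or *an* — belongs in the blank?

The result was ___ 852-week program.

an

The indefinite article is chosen by the initial *sound* of the following word, not its spelling.
The number *852* is spoken "eight hundred …", beginning with /eɪt/ — a vowel sound.
So the article is *an*: The result was an 852-week program.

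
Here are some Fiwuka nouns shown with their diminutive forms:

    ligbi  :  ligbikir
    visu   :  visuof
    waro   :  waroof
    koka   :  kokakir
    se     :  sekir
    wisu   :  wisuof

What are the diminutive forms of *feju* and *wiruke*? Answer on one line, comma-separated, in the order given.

fejuof, wirukekir

Looking at the last vowel of each stem: -of when the last vowel of the stem is a rounded vowel (*visu*, *waro*, *wisu*); -kir when the last vowel of the stem is an unrounded vowel (*ligbi*, *koka*, *se*).
The last vowel of *feju* is /u/, which is a rounded vowel, so the suffix is -of, giving *fejuof*.
The last vowel of *wiruke* is /e/, which is an unrounded vowel, so the suffix is -kir, giving *wirukekir*.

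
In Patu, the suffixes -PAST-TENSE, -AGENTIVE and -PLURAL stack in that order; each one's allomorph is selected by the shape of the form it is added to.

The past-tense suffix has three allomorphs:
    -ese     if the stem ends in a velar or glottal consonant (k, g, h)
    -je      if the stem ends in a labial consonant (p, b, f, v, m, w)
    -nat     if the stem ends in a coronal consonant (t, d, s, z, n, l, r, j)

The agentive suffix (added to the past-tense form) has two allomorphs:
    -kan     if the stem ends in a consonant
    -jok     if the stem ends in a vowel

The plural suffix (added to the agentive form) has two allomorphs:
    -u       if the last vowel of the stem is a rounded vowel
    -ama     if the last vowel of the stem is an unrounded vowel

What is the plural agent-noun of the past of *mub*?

mubjejoku

The final consonant of *mub* is /b/, which is labial, so the past-tense suffix is -je, giving *mubje*.
The past-tense form *mubje* — final sound /e/ (a vowel) → -jok → *mubjejok*.
The last vowel of the agentive form *mubjejok* is /o/, which is a rounded vowel, so the plural suffix is -u, giving *mubjejoku*.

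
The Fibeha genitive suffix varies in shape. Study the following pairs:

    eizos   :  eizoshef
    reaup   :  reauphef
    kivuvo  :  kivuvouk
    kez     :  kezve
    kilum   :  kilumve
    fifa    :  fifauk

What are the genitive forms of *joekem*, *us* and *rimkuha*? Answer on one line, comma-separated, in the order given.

The suffix is conditioned by the final sound: -hef when the stem ends in a voiceless consonant (*eizos*, *reaup*); -ve when the stem ends in a voiced consonant (*kez*, *kilum*); -uk when the stem ends in a vowel (*kivuvo*, *fifa*).
*joekem*: final sound = /m/, a voiced consonant → -ve → *joekemve*.
Since the final sound of *us* is /s/ (a voiceless consonant), it takes -hef, giving *ushef*.
Since the final sound of *rimkuha* is /a/ (a vowel), it takes -uk, giving *rimkuhauk*.

joekemve, ushef, rimkuhauk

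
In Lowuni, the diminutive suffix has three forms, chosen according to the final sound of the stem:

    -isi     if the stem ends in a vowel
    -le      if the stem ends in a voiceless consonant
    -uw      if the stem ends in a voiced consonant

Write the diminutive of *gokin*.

gokinuw

Since the final sound of *gokin* is /n/ (a voiced consonant), it takes -uw, giving *gokinuw*.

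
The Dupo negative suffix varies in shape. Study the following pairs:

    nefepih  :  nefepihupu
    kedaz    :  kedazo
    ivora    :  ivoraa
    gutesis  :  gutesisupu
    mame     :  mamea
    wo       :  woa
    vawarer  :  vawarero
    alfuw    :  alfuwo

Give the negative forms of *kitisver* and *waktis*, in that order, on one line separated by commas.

The alternation tracks the final sound of the stem — -upu when the stem ends in a voiceless consonant (*nefepih*, *gutesis*); -o when the stem ends in a voiced consonant (*kedaz*, *vawarer*, *alfuw*); -a when the stem ends in a vowel (*ivora*, *mame*, *wo*).
The final sound of *kitisver* is /r/, which is a voiced consonant, so the suffix is -o, giving *kitisvero*.
The final sound of *waktis* is /s/, which is a voiceless consonant, so the suffix is -upu, giving *waktisupu*.

kitisvero, waktisupu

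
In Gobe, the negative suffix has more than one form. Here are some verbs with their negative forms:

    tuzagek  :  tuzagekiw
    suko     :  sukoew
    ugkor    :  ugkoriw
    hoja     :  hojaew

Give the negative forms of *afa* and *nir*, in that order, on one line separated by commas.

The pattern is consonant vs. vowel: -iw when the stem ends in a consonant (*tuzagek*, *ugkor*); -ew when the stem ends in a vowel (*suko*, *hoja*).
*afa* — final sound /a/ (a vowel) → -ew → *afaew*.
*nir*: final sound = /r/, a consonant → -iw → *niriw*.

afaew, niriw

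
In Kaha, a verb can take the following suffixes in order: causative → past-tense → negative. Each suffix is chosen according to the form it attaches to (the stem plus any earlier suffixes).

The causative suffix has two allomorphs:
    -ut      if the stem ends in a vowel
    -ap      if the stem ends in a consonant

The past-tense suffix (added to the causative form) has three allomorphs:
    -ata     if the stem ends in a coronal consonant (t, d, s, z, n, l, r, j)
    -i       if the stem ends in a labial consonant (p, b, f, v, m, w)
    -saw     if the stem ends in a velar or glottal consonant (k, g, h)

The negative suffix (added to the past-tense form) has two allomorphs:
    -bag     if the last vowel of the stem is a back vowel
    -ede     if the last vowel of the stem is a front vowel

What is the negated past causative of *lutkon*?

*lutkon*: final sound = /n/, a consonant → -ap → *lutkonap*.
The causative form *lutkonap* — final consonant /p/ (labial) → -i → *lutkonapi*.
The past-tense form *lutkonapi* — last vowel /i/ (a front vowel) → -ede → *lutkonapiede*.

lutkonapiede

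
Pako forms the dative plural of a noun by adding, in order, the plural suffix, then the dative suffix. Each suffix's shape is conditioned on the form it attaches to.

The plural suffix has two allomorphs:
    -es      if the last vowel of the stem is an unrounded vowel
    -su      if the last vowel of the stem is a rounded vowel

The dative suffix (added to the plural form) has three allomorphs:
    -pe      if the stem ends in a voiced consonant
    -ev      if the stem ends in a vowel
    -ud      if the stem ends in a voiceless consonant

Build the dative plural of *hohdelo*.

hohdelosuev

*hohdelo*: last vowel = /o/, a rounded vowel → -su → *hohdelosu*.
The final sound of the plural form *hohdelosu* is /u/, which is a vowel, so the dative suffix is -ev, giving *hohdelosuev*.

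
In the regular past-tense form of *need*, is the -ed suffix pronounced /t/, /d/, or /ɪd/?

/ɪd/

The stem *need* ends in /t/ or /d/.
The -ed suffix is realized as /ɪd/ after /t, d/; as /t/ after other voiceless consonants; and as /d/ after other voiced sounds.
So -ed on *need* is pronounced /ɪd/.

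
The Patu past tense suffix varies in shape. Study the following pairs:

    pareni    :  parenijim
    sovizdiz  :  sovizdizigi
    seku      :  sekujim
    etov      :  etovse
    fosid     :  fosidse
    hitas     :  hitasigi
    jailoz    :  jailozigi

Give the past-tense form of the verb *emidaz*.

emidazigi

The alternation tracks the final sound of the stem — -igi when the stem ends in a sibilant (*sovizdiz*, *hitas*, *jailoz*); -se when the stem ends in a non-sibilant consonant (*etov*, *fosid*); -jim when the stem ends in a vowel (*pareni*, *seku*).
*emidaz* — final sound /z/ (a sibilant) → -igi → *emidazigi*.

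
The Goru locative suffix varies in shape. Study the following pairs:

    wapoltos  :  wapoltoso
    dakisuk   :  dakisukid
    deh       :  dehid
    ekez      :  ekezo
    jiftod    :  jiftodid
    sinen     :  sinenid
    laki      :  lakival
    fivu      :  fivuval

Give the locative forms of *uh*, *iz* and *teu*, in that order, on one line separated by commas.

The alternation tracks the final sound of the stem — -o when the stem ends in a sibilant (*wapoltos*, *ekez*); -id when the stem ends in a non-sibilant consonant (*dakisuk*, *deh*, *jiftod*, *sinen*); -val when the stem ends in a vowel (*laki*, *fivu*).
*uh*: final sound = /h/, a non-sibilant consonant → -id → *uhid*.
*iz* — final sound /z/ (a sibilant) → -o → *izo*.
*teu*: final sound = /u/, a vowel → -val → *teuval*.

uhid, izo, teuval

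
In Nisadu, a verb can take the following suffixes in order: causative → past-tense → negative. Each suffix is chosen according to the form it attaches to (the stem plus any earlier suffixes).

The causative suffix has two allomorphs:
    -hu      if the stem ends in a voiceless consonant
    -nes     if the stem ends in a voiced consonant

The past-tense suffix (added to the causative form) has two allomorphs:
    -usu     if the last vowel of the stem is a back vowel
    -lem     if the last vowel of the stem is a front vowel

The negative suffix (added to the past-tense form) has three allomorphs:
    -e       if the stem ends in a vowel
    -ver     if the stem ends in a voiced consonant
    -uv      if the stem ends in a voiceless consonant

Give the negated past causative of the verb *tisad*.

tisadneslemver

Since the final consonant of *tisad* is /d/ (voiced), it takes -nes, giving *tisadnes*.
The causative form *tisadnes* — last vowel /e/ (a front vowel) → -lem → *tisadneslem*.
The final sound of the past-tense form *tisadneslem* is /m/, which is a voiced consonant, so the negative suffix is -ver, giving *tisadneslemver*.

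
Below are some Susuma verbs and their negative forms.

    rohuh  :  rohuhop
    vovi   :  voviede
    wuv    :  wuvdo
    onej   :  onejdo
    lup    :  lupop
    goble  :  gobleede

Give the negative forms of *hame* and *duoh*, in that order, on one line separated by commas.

The suffix is conditioned by the final sound: -op when the stem ends in a voiceless consonant (*rohuh*, *lup*); -do when the stem ends in a voiced consonant (*wuv*, *onej*); -ede when the stem ends in a vowel (*vovi*, *goble*).
Since the final sound of *hame* is /e/ (a vowel), it takes -ede, giving *hameede*.
*duoh* — final sound /h/ (a voiceless consonant) → -op → *duohop*.

hameede, duohop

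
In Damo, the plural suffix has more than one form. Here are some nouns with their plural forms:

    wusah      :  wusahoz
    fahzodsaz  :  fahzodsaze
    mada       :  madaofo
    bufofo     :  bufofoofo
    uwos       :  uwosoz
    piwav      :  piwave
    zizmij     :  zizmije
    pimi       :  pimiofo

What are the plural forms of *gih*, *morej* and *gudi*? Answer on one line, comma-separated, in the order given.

gihoz, moreje, gudiofo

The suffix is conditioned by the final sound: -oz when the stem ends in a voiceless consonant (*wusah*, *uwos*); -e when the stem ends in a voiced consonant (*fahzodsaz*, *piwav*, *zizmij*); -ofo when the stem ends in a vowel (*mada*, *bufofo*, *pimi*).
The final sound of *gih* is /h/, which is a voiceless consonant, so the suffix is -oz, giving *gihoz*.
Since the final sound of *morej* is /j/ (a voiced consonant), it takes -e, giving *moreje*.
*gudi*: final sound = /i/, a vowel → -ofo → *gudiofo*.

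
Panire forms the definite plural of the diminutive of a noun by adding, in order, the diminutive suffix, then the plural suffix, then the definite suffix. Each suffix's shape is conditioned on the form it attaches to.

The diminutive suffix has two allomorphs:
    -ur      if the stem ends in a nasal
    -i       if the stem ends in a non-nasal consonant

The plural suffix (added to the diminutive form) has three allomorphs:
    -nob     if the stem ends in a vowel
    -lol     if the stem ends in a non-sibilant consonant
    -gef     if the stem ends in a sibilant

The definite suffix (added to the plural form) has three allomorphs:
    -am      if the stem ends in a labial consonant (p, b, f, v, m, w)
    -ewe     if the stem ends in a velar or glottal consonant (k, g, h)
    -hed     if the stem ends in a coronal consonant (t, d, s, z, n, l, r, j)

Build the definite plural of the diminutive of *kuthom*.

*kuthom*: final consonant = /m/, a nasal → -ur → *kuthomur*.
The diminutive form *kuthomur*: final sound = /r/, a non-sibilant consonant → -lol → *kuthomurlol*.
The final consonant of the plural form *kuthomurlol* is /l/, which is coronal, so the definite suffix is -hed, giving *kuthomurlolhed*.

kuthomurlolhed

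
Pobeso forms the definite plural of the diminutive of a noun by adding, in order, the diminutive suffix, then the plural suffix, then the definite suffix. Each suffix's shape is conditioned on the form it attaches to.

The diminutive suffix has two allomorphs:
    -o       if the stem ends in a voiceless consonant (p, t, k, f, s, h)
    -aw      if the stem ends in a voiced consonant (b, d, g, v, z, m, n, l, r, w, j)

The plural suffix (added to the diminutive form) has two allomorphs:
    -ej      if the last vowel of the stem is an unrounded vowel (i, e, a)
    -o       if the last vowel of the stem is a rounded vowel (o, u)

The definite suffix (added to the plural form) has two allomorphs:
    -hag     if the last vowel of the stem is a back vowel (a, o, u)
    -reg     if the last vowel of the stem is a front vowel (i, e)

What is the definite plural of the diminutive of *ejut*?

*ejut*: final consonant = /t/, voiceless → -o → *ejuto*.
Since the last vowel of the diminutive form *ejuto* is /o/ (a rounded vowel), it takes -o, giving *ejutoo*.
Since the last vowel of the plural form *ejutoo* is /o/ (a back vowel), it takes -hag, giving *ejutoohag*.

ejutoohag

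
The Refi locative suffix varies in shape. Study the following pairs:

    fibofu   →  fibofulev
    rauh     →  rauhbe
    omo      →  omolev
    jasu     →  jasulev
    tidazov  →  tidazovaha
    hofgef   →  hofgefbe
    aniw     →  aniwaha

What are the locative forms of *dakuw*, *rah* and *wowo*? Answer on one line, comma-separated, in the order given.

The pattern is voicing of the final sound: -be when the stem ends in a voiceless consonant (*rauh*, *hofgef*); -aha when the stem ends in a voiced consonant (*tidazov*, *aniw*); -lev when the stem ends in a vowel (*fibofu*, *omo*, *jasu*).
The final sound of *dakuw* is /w/, which is a voiced consonant, so the suffix is -aha, giving *dakuwaha*.
The final sound of *rah* is /h/, which is a voiceless consonant, so the suffix is -be, giving *rahbe*.
Since the final sound of *wowo* is /o/ (a vowel), it takes -lev, giving *wowolev*.

dakuwaha, rahbe, wowolev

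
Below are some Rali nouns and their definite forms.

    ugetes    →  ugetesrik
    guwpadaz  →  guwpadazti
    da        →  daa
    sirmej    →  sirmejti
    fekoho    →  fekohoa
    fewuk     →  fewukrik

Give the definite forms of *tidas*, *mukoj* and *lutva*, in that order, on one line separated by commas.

tidasrik, mukojti, lutvaa

Looking at the final sound of each stem: -rik when the stem ends in a voiceless consonant (*ugetes*, *fewuk*); -ti when the stem ends in a voiced consonant (*guwpadaz*, *sirmej*); -a when the stem ends in a vowel (*da*, *fekoho*).
The final sound of *tidas* is /s/, which is a voiceless consonant, so the suffix is -rik, giving *tidasrik*.
*mukoj*: final sound = /j/, a voiced consonant → -ti → *mukojti*.
*lutva*: final sound = /a/, a vowel → -a → *lutvaa*.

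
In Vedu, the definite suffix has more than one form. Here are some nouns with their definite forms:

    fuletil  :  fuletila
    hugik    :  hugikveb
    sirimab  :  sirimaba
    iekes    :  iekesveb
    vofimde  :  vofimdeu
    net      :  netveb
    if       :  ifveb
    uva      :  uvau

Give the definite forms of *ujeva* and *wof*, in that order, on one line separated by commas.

The suffix is conditioned by the final sound: -veb when the stem ends in a voiceless consonant (*hugik*, *iekes*, *net*, *if*); -a when the stem ends in a voiced consonant (*fuletil*, *sirimab*); -u when the stem ends in a vowel (*vofimde*, *uva*).
Since the final sound of *ujeva* is /a/ (a vowel), it takes -u, giving *ujevau*.
The final sound of *wof* is /f/, which is a voiceless consonant, so the suffix is -veb, giving *wofveb*.

ujevau, wofveb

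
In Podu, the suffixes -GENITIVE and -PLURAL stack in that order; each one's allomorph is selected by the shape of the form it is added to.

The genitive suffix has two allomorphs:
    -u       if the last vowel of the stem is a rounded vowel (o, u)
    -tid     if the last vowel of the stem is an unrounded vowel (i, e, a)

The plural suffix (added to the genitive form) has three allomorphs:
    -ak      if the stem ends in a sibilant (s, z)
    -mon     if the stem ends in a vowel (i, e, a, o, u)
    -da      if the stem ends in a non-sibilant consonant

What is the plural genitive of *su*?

suumon

The last vowel of *su* is /u/, which is a rounded vowel, so the genitive suffix is -u, giving *suu*.
The final sound of the genitive form *suu* is /u/, which is a vowel, so the plural suffix is -mon, giving *suumon*.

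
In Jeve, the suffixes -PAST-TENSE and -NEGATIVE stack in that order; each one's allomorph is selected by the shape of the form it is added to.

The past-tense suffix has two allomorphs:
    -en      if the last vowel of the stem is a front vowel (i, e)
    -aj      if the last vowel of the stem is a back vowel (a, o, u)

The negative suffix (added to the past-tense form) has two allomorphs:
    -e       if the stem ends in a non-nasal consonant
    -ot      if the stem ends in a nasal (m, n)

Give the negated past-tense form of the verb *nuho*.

nuhoaje

*nuho*: last vowel = /o/, a back vowel → -aj → *nuhoaj*.
Since the final consonant of the past-tense form *nuhoaj* is /j/ (non-nasal), it takes -e, giving *nuhoaje*.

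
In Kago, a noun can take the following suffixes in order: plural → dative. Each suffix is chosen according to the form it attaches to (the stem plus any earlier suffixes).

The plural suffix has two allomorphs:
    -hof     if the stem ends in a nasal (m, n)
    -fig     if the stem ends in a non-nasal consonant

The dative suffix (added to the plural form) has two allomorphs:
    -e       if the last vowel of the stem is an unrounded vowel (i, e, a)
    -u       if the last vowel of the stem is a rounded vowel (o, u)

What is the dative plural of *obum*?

obumhofu

Since the final consonant of *obum* is /m/ (a nasal), it takes -hof, giving *obumhof*.
The plural form *obumhof*: last vowel = /o/, a rounded vowel → -u → *obumhofu*.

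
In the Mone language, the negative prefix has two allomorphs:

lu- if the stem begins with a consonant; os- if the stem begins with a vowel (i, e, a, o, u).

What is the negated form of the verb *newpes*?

*newpes*: first sound = /n/, a consonant → lu- → *lunewpes*.

lunewpes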